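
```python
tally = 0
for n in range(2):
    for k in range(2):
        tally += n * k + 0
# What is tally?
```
Trace:
  tally=0
  tally=0, n=0, k=0
  tally=0, n=0, k=1
  tally=0, n=1, k=0
  tally=1, n=1, k=1

Final answer: 1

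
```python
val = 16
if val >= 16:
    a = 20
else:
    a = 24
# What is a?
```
Trace:
  val=16
  val=16, a=20

Final answer: 20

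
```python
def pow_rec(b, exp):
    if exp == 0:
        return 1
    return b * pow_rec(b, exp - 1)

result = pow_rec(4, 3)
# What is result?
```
Call trace:
pow_rec(b=4, exp=3)
  pow_rec(b=4, exp=2)
    pow_rec(b=4, exp=1)
      pow_rec(b=4, exp=0)
      -> return 1
    -> return 4
  -> return 16
-> return 64

Final answer: 64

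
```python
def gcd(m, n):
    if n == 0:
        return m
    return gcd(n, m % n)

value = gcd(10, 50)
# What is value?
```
Call trace:
gcd(m=10, n=50)
  gcd(m=50, n=10)
    gcd(m=10, n=0)
    -> return 10
  -> return 10
-> return 10

Final answer: 10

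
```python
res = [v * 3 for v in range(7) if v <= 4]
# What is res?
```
Trace:
  v=0
  v=1
  v=2
  v=3
  v=4
  v=5
  v=6
  res=[0, 3, 6, 9, 12]

Final answer: [0, 3, 6, 9, 12]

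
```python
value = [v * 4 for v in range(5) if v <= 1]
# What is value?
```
Trace:
  v=0
  v=1
  v=2
  v=3
  v=4
  value=[0, 4]

Final answer: [0, 4]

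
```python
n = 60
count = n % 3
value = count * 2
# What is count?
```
Trace:
  n=60
  n=60, count=0
  n=60, count=0, value=0

Final answer: 0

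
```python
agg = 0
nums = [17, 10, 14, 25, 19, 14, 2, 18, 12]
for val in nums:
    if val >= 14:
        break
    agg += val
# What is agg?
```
Trace:
  agg=0
  agg=0, val=17

Final answer: 0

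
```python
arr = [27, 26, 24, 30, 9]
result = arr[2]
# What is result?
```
Trace:
  arr=[27, 26, 24, 30, 9]
  arr=[27, 26, 24, 30, 9], result=24

Final answer: 24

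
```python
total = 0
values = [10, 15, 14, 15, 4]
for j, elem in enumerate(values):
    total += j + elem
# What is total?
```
Trace:
  total=0
  total=10, j=0, elem=10
  total=26, j=1, elem=15
  total=42, j=2, elem=14
  total=60, j=3, elem=15
  total=68, j=4, elem=4

Final answer: 68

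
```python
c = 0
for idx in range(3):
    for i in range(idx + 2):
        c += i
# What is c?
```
Trace:
  c=0
  c=0, idx=0, i=0
  c=1, idx=0, i=1
  c=1, idx=1, i=0
  c=2, idx=1, i=1
  c=4, idx=1, i=2
  c=4, idx=2, i=0
  c=5, idx=2, i=1
  c=7, idx=2, i=2
  c=10, idx=2, i=3

Final answer: 10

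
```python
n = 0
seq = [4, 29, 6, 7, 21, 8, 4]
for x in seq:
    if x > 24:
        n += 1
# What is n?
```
Trace:
  n=0
  n=0, x=4
  n=1, x=29
  n=1, x=6
  n=1, x=7
  n=1, x=21
  n=1, x=8
  n=1, x=4

Final answer: 1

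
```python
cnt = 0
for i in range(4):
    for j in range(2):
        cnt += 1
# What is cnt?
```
Trace:
  cnt=0
  cnt=1, i=0, j=0
  cnt=2, i=0, j=1
  cnt=3, i=1, j=0
  cnt=4, i=1, j=1
  cnt=5, i=2, j=0
  cnt=6, i=2, j=1
  cnt=7, i=3, j=0
  cnt=8, i=3, j=1

Final answer: 8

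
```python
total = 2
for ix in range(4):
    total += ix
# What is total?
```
Trace:
  total=2
  total=2, ix=0
  total=3, ix=1
  total=5, ix=2
  total=8, ix=3

Final answer: 8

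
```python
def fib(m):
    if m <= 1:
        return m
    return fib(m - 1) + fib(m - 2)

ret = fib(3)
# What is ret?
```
Call trace:
fib(m=3)
  fib(m=2)
    fib(m=1)
    -> return 1
    fib(m=0)
    -> return 0
  -> return 1
  fib(m=1)
  -> return 1
-> return 2

Final answer: 2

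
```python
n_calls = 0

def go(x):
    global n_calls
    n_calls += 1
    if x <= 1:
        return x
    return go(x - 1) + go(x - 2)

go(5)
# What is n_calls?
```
Call trace (a repeated sub-call is expanded the first time; later identical calls just restate its return value):
go(x=5)
  go(x=4)
    go(x=3)
      go(x=2)
        go(x=1)
        -> return 1
        go(x=0)
        -> return 0
      -> return 1
      go(x=1)
      -> return 1
    -> return 2
    go(x=2) -> return 1  (same call as traced above)
  -> return 3
  go(x=3) -> return 2  (same call as traced above)
-> return 5

n_calls is incremented once per call, so count the calls in each subtree. Let C(x) = number of calls made by go(x).
C(0) = C(1) = 1 (base case, no recursion); C(x) = 1 + C(x - 1) + C(x - 2) otherwise.
C(2) = 1 + C(1) + C(0) = 1 + 1 + 1 = 3
C(3) = 1 + C(2) + C(1) = 1 + 3 + 1 = 5
C(4) = 1 + C(3) + C(2) = 1 + 5 + 3 = 9
C(5) = 1 + C(4) + C(3) = 1 + 9 + 5 = 15
n_calls = C(5) = 15

Final answer: 15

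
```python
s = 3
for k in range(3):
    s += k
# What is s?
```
Trace:
  s=3
  s=3, k=0
  s=4, k=1
  s=6, k=2

Final answer: 6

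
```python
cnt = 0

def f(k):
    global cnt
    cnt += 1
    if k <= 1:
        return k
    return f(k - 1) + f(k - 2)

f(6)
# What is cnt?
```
Call trace (a repeated sub-call is expanded the first time; later identical calls just restate its return value):
f(k=6)
  f(k=5)
    f(k=4)
      f(k=3)
        f(k=2)
          f(k=1)
          -> return 1
          f(k=0)
          -> return 0
        -> return 1
        f(k=1)
        -> return 1
      -> return 2
      f(k=2) -> return 1  (same call as traced above)
    -> return 3
    f(k=3) -> return 2  (same call as traced above)
  -> return 5
  f(k=4) -> return 3  (same call as traced above)
-> return 8

cnt is incremented once per call, so count the calls in each subtree. Let C(k) = number of calls made by f(k).
C(0) = C(1) = 1 (base case, no recursion); C(k) = 1 + C(k - 1) + C(k - 2) otherwise.
C(2) = 1 + C(1) + C(0) = 1 + 1 + 1 = 3
C(3) = 1 + C(2) + C(1) = 1 + 3 + 1 = 5
C(4) = 1 + C(3) + C(2) = 1 + 5 + 3 = 9
C(5) = 1 + C(4) + C(3) = 1 + 9 + 5 = 15
C(6) = 1 + C(5) + C(4) = 1 + 15 + 9 = 25
cnt = C(6) = 25

Final answer: 25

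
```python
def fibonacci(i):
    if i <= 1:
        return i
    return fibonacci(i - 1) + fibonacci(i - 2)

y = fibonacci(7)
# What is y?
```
Call trace (a repeated sub-call is expanded the first time; later identical calls just restate its return value):
fibonacci(i=7)
  fibonacci(i=6)
    fibonacci(i=5)
      fibonacci(i=4)
        fibonacci(i=3)
          fibonacci(i=2)
            fibonacci(i=1)
            -> return 1
            fibonacci(i=0)
            -> return 0
          -> return 1
          fibonacci(i=1)
          -> return 1
        -> return 2
        fibonacci(i=2) -> return 1  (same call as traced above)
      -> return 3
      fibonacci(i=3) -> return 2  (same call as traced above)
    -> return 5
    fibonacci(i=4) -> return 3  (same call as traced above)
  -> return 8
  fibonacci(i=5) -> return 5  (same call as traced above)
-> return 13

Final answer: 13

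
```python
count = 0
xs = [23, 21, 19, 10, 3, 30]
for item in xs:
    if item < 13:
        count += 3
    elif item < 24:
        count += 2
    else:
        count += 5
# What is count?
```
Trace:
  count=0
  count=2, item=23
  count=4, item=21
  count=6, item=19
  count=9, item=10
  count=12, item=3
  count=17, item=30

Final answer: 17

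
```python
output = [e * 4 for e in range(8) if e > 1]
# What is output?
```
Trace:
  e=0
  e=1
  e=2
  e=3
  e=4
  e=5
  e=6
  e=7
  output=[8, 12, 16, 20, 24, 28]

Final answer: [8, 12, 16, 20, 24, 28]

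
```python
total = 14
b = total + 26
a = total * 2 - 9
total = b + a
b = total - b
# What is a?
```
Trace:
  total=14
  total=14, b=40
  total=14, b=40, a=19
  total=59, b=40, a=19
  total=59, b=19, a=19

Final answer: 19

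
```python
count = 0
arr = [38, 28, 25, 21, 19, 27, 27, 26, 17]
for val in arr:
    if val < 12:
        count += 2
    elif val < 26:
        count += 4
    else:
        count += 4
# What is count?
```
Trace:
  count=0
  count=4, val=38
  count=8, val=28
  count=12, val=25
  count=16, val=21
  count=20, val=19
  count=24, val=27
  count=28, val=27
  count=32, val=26
  count=36, val=17

Final answer: 36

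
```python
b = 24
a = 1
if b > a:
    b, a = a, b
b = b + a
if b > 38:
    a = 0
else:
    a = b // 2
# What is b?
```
Trace:
  b=24
  b=24, a=1
  b=1, a=24
  b=25, a=24
  b=25, a=12

Final answer: 25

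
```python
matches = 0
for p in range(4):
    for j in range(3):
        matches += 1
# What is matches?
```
Trace:
  matches=0
  matches=1, p=0, j=0
  matches=2, p=0, j=1
  matches=3, p=0, j=2
  matches=4, p=1, j=0
  matches=5, p=1, j=1
  matches=6, p=1, j=2
  matches=7, p=2, j=0
  matches=8, p=2, j=1
  matches=9, p=2, j=2
  matches=10, p=3, j=0
  matches=11, p=3, j=1
  matches=12, p=3, j=2

Final answer: 12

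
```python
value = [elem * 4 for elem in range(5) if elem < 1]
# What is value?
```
Trace:
  elem=0
  elem=1
  elem=2
  elem=3
  elem=4
  value=[0]

Final answer: [0]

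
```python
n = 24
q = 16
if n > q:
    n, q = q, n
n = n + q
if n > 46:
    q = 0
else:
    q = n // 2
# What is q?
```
Trace:
  n=24
  n=24, q=16
  n=16, q=24
  n=40, q=24
  n=40, q=20

Final answer: 20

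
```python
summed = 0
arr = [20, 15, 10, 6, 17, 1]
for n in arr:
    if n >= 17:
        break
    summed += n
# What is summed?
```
Trace:
  summed=0
  summed=0, n=20

Final answer: 0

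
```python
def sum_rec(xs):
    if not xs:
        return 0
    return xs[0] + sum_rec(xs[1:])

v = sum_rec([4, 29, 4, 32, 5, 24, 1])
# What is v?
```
Call trace:
sum_rec(xs=[4, 29, 4, 32, 5, 24, 1])
  sum_rec(xs=[29, 4, 32, 5, 24, 1])
    sum_rec(xs=[4, 32, 5, 24, 1])
      sum_rec(xs=[32, 5, 24, 1])
        sum_rec(xs=[5, 24, 1])
          sum_rec(xs=[24, 1])
            sum_rec(xs=[1])
              sum_rec(xs=[])
              -> return 0
            -> return 1
          -> return 25
        -> return 30
      -> return 62
    -> return 66
  -> return 95
-> return 99

Final answer: 99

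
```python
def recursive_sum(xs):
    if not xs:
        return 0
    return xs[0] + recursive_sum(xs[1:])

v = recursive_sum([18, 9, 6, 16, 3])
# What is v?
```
Call trace:
recursive_sum(xs=[18, 9, 6, 16, 3])
  recursive_sum(xs=[9, 6, 16, 3])
    recursive_sum(xs=[6, 16, 3])
      recursive_sum(xs=[16, 3])
        recursive_sum(xs=[3])
          recursive_sum(xs=[])
          -> return 0
        -> return 3
      -> return 19
    -> return 25
  -> return 34
-> return 52

Final answer: 52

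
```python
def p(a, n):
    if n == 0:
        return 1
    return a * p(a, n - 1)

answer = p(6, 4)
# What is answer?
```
Call trace:
p(a=6, n=4)
  p(a=6, n=3)
    p(a=6, n=2)
      p(a=6, n=1)
        p(a=6, n=0)
        -> return 1
      -> return 6
    -> return 36
  -> return 216
-> return 1296

Final answer: 1296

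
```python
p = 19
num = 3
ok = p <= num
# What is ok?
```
Trace:
  p=19
  p=19, num=3
  p=19, num=3, ok=False

Final answer: False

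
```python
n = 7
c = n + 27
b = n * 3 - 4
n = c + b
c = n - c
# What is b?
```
Trace:
  n=7
  n=7, c=34
  n=7, c=34, b=17
  n=51, c=34, b=17
  n=51, c=17, b=17

Final answer: 17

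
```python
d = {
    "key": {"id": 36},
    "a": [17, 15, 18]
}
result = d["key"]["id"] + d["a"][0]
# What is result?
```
Trace:
  d={'key': {'id': 36}, 'a': [17, 15, 18]}
  d={'key': {'id': 36}, 'a': [17, 15, 18]}, result=53

Final answer: 53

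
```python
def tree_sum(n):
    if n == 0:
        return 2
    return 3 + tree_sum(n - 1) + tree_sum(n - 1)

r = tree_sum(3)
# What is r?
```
Call trace (a repeated sub-call is expanded the first time; later identical calls just restate its return value):
tree_sum(n=3)
  tree_sum(n=2)
    tree_sum(n=1)
      tree_sum(n=0)
      -> return 2
      tree_sum(n=0)
      -> return 2
    -> return 7
    tree_sum(n=1) -> return 7  (same call as traced above)
  -> return 17
  tree_sum(n=2) -> return 17  (same call as traced above)
-> return 37

Final answer: 37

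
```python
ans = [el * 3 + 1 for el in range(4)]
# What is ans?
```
Trace:
  el=0
  el=1
  el=2
  el=3
  ans=[1, 4, 7, 10]

Final answer: [1, 4, 7, 10]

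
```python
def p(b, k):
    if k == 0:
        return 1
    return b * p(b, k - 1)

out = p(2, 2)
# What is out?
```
Call trace:
p(b=2, k=2)
  p(b=2, k=1)
    p(b=2, k=0)
    -> return 1
  -> return 2
-> return 4

Final answer: 4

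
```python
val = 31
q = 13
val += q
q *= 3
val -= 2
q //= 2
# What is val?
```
Trace:
  val=31
  val=31, q=13
  val=44, q=13
  val=44, q=39
  val=42, q=39
  val=42, q=19

Final answer: 42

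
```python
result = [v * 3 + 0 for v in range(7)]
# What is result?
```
Trace:
  v=0
  v=1
  v=2
  v=3
  v=4
  v=5
  v=6
  result=[0, 3, 6, 9, 12, 15, 18]

Final answer: [0, 3, 6, 9, 12, 15, 18]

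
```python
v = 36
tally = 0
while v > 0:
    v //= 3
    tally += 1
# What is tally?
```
Trace:
  v=36
  v=36, tally=0
  v=12, tally=1
  v=4, tally=2
  v=1, tally=3
  v=0, tally=4

Final answer: 4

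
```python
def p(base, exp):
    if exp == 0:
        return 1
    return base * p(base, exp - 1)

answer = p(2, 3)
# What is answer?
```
Call trace:
p(base=2, exp=3)
  p(base=2, exp=2)
    p(base=2, exp=1)
      p(base=2, exp=0)
      -> return 1
    -> return 2
  -> return 4
-> return 8

Final answer: 8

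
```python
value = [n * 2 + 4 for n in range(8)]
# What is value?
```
Trace:
  n=0
  n=1
  n=2
  n=3
  n=4
  n=5
  n=6
  n=7
  value=[4, 6, 8, 10, 12, 14, 16, 18]

Final answer: [4, 6, 8, 10, 12, 14, 16, 18]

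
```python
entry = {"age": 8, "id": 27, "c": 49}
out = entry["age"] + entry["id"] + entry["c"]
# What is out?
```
Trace:
  entry={'age': 8, 'id': 27, 'c': 49}
  entry={'age': 8, 'id': 27, 'c': 49}, out=84

Final answer: 84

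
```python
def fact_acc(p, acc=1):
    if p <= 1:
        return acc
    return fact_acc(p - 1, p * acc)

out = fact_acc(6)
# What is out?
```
Call trace:
fact_acc(p=6, acc=1)
  fact_acc(p=5, acc=6)
    fact_acc(p=4, acc=30)
      fact_acc(p=3, acc=120)
        fact_acc(p=2, acc=360)
          fact_acc(p=1, acc=720)
          -> return 720
        -> return 720
      -> return 720
    -> return 720
  -> return 720
-> return 720

Final answer: 720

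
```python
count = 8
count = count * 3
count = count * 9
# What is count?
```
Trace:
  count=8
  count=24
  count=216

Final answer: 216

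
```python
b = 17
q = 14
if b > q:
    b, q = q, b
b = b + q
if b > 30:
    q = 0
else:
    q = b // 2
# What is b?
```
Trace:
  b=17
  b=17, q=14
  b=14, q=17
  b=31, q=17
  b=31, q=0

Final answer: 31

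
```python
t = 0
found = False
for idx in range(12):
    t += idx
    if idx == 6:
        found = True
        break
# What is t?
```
Trace:
  t=0
  t=0, found=False
  t=0, found=False, idx=0
  t=1, found=False, idx=1
  t=3, found=False, idx=2
  t=6, found=False, idx=3
  t=10, found=False, idx=4
  t=15, found=False, idx=5
  t=21, found=True, idx=6

Final answer: 21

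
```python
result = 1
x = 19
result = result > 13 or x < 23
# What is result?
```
Trace:
  result=1
  result=1, x=19
  result=True, x=19

Final answer: True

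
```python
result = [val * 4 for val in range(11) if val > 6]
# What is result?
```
Trace:
  val=0
  val=1
  val=2
  val=3
  val=4
  val=5
  val=6
  val=7
  val=8
  val=9
  val=10
  result=[28, 32, 36, 40]

Final answer: [28, 32, 36, 40]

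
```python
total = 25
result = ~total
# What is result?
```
Trace:
  total=25
  total=25, result=-26

Final answer: -26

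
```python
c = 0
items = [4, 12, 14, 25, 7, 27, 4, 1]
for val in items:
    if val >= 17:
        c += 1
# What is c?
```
Trace:
  c=0
  c=0, val=4
  c=0, val=12
  c=0, val=14
  c=1, val=25
  c=1, val=7
  c=2, val=27
  c=2, val=4
  c=2, val=1

Final answer: 2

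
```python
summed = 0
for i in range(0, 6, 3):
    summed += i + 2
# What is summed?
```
Trace:
  summed=0
  summed=2, i=0
  summed=7, i=3

Final answer: 7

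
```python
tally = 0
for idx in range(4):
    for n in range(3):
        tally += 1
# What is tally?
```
Trace:
  tally=0
  tally=1, idx=0, n=0
  tally=2, idx=0, n=1
  tally=3, idx=0, n=2
  tally=4, idx=1, n=0
  tally=5, idx=1, n=1
  tally=6, idx=1, n=2
  tally=7, idx=2, n=0
  tally=8, idx=2, n=1
  tally=9, idx=2, n=2
  tally=10, idx=3, n=0
  tally=11, idx=3, n=1
  tally=12, idx=3, n=2

Final answer: 12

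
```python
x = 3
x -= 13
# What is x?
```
Trace:
  x=3
  x=-10

Final answer: -10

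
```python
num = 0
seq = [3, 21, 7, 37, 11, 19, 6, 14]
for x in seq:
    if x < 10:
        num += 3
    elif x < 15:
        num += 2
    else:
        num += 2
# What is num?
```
Trace:
  num=0
  num=3, x=3
  num=5, x=21
  num=8, x=7
  num=10, x=37
  num=12, x=11
  num=14, x=19
  num=17, x=6
  num=19, x=14

Final answer: 19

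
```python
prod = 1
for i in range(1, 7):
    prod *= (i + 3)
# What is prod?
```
Trace:
  prod=1
  prod=4, i=1
  prod=20, i=2
  prod=120, i=3
  prod=840, i=4
  prod=6720, i=5
  prod=60480, i=6

Final answer: 60480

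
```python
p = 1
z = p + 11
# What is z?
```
Trace:
  p=1
  p=1, z=12

Final answer: 12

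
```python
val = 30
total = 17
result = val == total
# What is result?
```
Trace:
  val=30
  val=30, total=17
  val=30, total=17, result=False

Final answer: False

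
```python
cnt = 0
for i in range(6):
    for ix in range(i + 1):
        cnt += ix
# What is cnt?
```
Trace:
  cnt=0
  cnt=0, i=0, ix=0
  cnt=0, i=1, ix=0
  cnt=1, i=1, ix=1
  cnt=1, i=2, ix=0
  cnt=2, i=2, ix=1
  cnt=4, i=2, ix=2
  cnt=4, i=3, ix=0
  cnt=5, i=3, ix=1
  cnt=7, i=3, ix=2
  cnt=10, i=3, ix=3
  cnt=10, i=4, ix=0
  cnt=11, i=4, ix=1
  cnt=13, i=4, ix=2
  cnt=16, i=4, ix=3
  cnt=20, i=4, ix=4
  cnt=20, i=5, ix=0
  cnt=21, i=5, ix=1
  cnt=23, i=5, ix=2
  cnt=26, i=5, ix=3
  cnt=30, i=5, ix=4
  cnt=35, i=5, ix=5

Final answer: 35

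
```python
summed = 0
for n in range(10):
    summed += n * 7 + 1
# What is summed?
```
Trace:
  summed=0
  summed=1, n=0
  summed=9, n=1
  summed=24, n=2
  summed=46, n=3
  summed=75, n=4
  summed=111, n=5
  summed=154, n=6
  summed=204, n=7
  summed=261, n=8
  summed=325, n=9

Final answer: 325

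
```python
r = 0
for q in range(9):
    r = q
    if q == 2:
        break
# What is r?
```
Trace:
  r=0
  r=0, q=0
  r=1, q=1
  r=2, q=2

Final answer: 2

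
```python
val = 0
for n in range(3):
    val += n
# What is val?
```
Trace:
  val=0
  val=0, n=0
  val=1, n=1
  val=3, n=2

Final answer: 3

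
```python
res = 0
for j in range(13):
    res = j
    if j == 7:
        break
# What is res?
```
Trace:
  res=0
  res=0, j=0
  res=1, j=1
  res=2, j=2
  res=3, j=3
  res=4, j=4
  res=5, j=5
  res=6, j=6
  res=7, j=7

Final answer: 7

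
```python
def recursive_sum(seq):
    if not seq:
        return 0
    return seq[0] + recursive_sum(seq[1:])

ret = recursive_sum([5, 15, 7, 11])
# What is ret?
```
Call trace:
recursive_sum(seq=[5, 15, 7, 11])
  recursive_sum(seq=[15, 7, 11])
    recursive_sum(seq=[7, 11])
      recursive_sum(seq=[11])
        recursive_sum(seq=[])
        -> return 0
      -> return 11
    -> return 18
  -> return 33
-> return 38

Final answer: 38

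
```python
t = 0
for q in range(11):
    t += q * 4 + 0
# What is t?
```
Trace:
  t=0
  t=0, q=0
  t=4, q=1
  t=12, q=2
  t=24, q=3
  t=40, q=4
  t=60, q=5
  t=84, q=6
  t=112, q=7
  t=144, q=8
  t=180, q=9
  t=220, q=10

Final answer: 220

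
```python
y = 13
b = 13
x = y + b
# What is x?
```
Trace:
  y=13
  y=13, b=13
  y=13, b=13, x=26

Final answer: 26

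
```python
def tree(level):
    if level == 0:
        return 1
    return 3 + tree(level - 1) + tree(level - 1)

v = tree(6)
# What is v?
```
Call trace (a repeated sub-call is expanded the first time; later identical calls just restate its return value):
tree(level=6)
  tree(level=5)
    tree(level=4)
      tree(level=3)
        tree(level=2)
          tree(level=1)
            tree(level=0)
            -> return 1
            tree(level=0)
            -> return 1
          -> return 5
          tree(level=1) -> return 5  (same call as traced above)
        -> return 13
        tree(level=2) -> return 13  (same call as traced above)
      -> return 29
      tree(level=3) -> return 29  (same call as traced above)
    -> return 61
    tree(level=4) -> return 61  (same call as traced above)
  -> return 125
  tree(level=5) -> return 125  (same call as traced above)
-> return 253

Final answer: 253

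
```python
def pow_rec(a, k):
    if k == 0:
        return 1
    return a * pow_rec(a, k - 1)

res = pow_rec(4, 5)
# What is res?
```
Call trace:
pow_rec(a=4, k=5)
  pow_rec(a=4, k=4)
    pow_rec(a=4, k=3)
      pow_rec(a=4, k=2)
        pow_rec(a=4, k=1)
          pow_rec(a=4, k=0)
          -> return 1
        -> return 4
      -> return 16
    -> return 64
  -> return 256
-> return 1024

Final answer: 1024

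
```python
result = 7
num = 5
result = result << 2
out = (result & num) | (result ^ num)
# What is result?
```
Trace:
  result=7
  result=7, num=5
  result=28, num=5
  result=28, num=5, out=29

Final answer: 28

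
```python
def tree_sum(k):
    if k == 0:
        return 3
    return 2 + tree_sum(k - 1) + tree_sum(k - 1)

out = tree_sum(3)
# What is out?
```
Call trace (a repeated sub-call is expanded the first time; later identical calls just restate its return value):
tree_sum(k=3)
  tree_sum(k=2)
    tree_sum(k=1)
      tree_sum(k=0)
      -> return 3
      tree_sum(k=0)
      -> return 3
    -> return 8
    tree_sum(k=1) -> return 8  (same call as traced above)
  -> return 18
  tree_sum(k=2) -> return 18  (same call as traced above)
-> return 38

Final answer: 38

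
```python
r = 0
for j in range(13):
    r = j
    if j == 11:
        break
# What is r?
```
Trace:
  r=0
  r=0, j=0
  r=1, j=1
  r=2, j=2
  r=3, j=3
  r=4, j=4
  r=5, j=5
  r=6, j=6
  r=7, j=7
  r=8, j=8
  r=9, j=9
  r=10, j=10
  r=11, j=11

Final answer: 11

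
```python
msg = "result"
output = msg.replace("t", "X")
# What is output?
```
Trace:
  msg='result'
  msg='result', output='resulX'

Final answer: 'resulX'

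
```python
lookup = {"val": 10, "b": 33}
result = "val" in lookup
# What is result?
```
Trace:
  lookup={'val': 10, 'b': 33}
  lookup={'val': 10, 'b': 33}, result=True

Final answer: True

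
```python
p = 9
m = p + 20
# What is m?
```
Trace:
  p=9
  p=9, m=29

Final answer: 29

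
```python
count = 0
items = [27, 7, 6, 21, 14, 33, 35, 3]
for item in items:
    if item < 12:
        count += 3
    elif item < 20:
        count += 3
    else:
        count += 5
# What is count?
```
Trace:
  count=0
  count=5, item=27
  count=8, item=7
  count=11, item=6
  count=16, item=21
  count=19, item=14
  count=24, item=33
  count=29, item=35
  count=32, item=3

Final answer: 32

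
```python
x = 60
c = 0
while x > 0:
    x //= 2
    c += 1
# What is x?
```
Trace:
  x=60
  x=60, c=0
  x=30, c=1
  x=15, c=2
  x=7, c=3
  x=3, c=4
  x=1, c=5
  x=0, c=6

Final answer: 0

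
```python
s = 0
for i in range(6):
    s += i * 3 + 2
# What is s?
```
Trace:
  s=0
  s=2, i=0
  s=7, i=1
  s=15, i=2
  s=26, i=3
  s=40, i=4
  s=57, i=5

Final answer: 57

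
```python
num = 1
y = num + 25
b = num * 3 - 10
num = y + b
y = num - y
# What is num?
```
Trace:
  num=1
  num=1, y=26
  num=1, y=26, b=-7
  num=19, y=26, b=-7
  num=19, y=-7, b=-7

Final answer: 19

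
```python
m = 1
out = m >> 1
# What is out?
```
Trace:
  m=1
  m=1, out=0

Final answer: 0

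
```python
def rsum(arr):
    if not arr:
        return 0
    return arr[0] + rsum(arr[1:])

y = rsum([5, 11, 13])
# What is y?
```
Call trace:
rsum(arr=[5, 11, 13])
  rsum(arr=[11, 13])
    rsum(arr=[13])
      rsum(arr=[])
      -> return 0
    -> return 13
  -> return 24
-> return 29

Final answer: 29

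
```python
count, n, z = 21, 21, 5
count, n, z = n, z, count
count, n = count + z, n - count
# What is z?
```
Trace:
  count=21, n=21, z=5
  count=21, n=5, z=21
  count=42, n=-16, z=21

Final answer: 21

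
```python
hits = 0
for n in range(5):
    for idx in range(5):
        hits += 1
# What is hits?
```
Trace:
  hits=0
  hits=1, n=0, idx=0
  hits=2, n=0, idx=1
  hits=3, n=0, idx=2
  hits=4, n=0, idx=3
  hits=5, n=0, idx=4
  hits=6, n=1, idx=0
  hits=7, n=1, idx=1
  hits=8, n=1, idx=2
  hits=9, n=1, idx=3
  hits=10, n=1, idx=4
  hits=11, n=2, idx=0
  hits=12, n=2, idx=1
  hits=13, n=2, idx=2
  hits=14, n=2, idx=3
  hits=15, n=2, idx=4
  hits=16, n=3, idx=0
  hits=17, n=3, idx=1
  hits=18, n=3, idx=2
  hits=19, n=3, idx=3
  hits=20, n=3, idx=4
  hits=21, n=4, idx=0
  hits=22, n=4, idx=1
  hits=23, n=4, idx=2
  hits=24, n=4, idx=3
  hits=25, n=4, idx=4

Final answer: 25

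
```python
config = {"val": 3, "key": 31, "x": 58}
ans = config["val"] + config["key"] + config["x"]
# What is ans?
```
Trace:
  config={'val': 3, 'key': 31, 'x': 58}
  config={'val': 3, 'key': 31, 'x': 58}, ans=92

Final answer: 92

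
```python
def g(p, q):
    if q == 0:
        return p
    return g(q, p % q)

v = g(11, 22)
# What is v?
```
Call trace:
g(p=11, q=22)
  g(p=22, q=11)
    g(p=11, q=0)
    -> return 11
  -> return 11
-> return 11

Final answer: 11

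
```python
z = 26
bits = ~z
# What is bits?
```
Trace:
  z=26
  z=26, bits=-27

Final answer: -27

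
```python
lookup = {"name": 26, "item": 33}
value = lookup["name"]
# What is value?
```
Trace:
  lookup={'name': 26, 'item': 33}
  lookup={'name': 26, 'item': 33}, value=26

Final answer: 26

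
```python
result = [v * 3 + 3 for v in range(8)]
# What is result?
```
Trace:
  v=0
  v=1
  v=2
  v=3
  v=4
  v=5
  v=6
  v=7
  result=[3, 6, 9, 12, 15, 18, 21, 24]

Final answer: [3, 6, 9, 12, 15, 18, 21, 24]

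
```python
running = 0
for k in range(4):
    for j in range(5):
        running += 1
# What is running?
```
Trace:
  running=0
  running=1, k=0, j=0
  running=2, k=0, j=1
  running=3, k=0, j=2
  running=4, k=0, j=3
  running=5, k=0, j=4
  running=6, k=1, j=0
  running=7, k=1, j=1
  running=8, k=1, j=2
  running=9, k=1, j=3
  running=10, k=1, j=4
  running=11, k=2, j=0
  running=12, k=2, j=1
  running=13, k=2, j=2
  running=14, k=2, j=3
  running=15, k=2, j=4
  running=16, k=3, j=0
  running=17, k=3, j=1
  running=18, k=3, j=2
  running=19, k=3, j=3
  running=20, k=3, j=4

Final answer: 20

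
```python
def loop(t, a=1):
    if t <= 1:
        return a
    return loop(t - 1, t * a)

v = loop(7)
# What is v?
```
Call trace:
loop(t=7, a=1)
  loop(t=6, a=7)
    loop(t=5, a=42)
      loop(t=4, a=210)
        loop(t=3, a=840)
          loop(t=2, a=2520)
            loop(t=1, a=5040)
            -> return 5040
          -> return 5040
        -> return 5040
      -> return 5040
    -> return 5040
  -> return 5040
-> return 5040

Final answer: 5040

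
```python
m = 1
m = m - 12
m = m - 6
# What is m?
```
Trace:
  m=1
  m=-11
  m=-17

Final answer: -17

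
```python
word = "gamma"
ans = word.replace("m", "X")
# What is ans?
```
Trace:
  word='gamma'
  word='gamma', ans='gaXXa'

Final answer: 'gaXXa'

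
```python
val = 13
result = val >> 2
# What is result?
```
Trace:
  val=13
  val=13, result=3

Final answer: 3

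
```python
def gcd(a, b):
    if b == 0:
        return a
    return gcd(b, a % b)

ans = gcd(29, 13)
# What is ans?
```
Call trace:
gcd(a=29, b=13)
  gcd(a=13, b=3)
    gcd(a=3, b=1)
      gcd(a=1, b=0)
      -> return 1
    -> return 1
  -> return 1
-> return 1

Final answer: 1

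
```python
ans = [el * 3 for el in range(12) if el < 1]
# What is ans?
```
Trace:
  el=0
  el=1
  el=2
  el=3
  el=4
  el=5
  el=6
  el=7
  el=8
  el=9
  el=10
  el=11
  ans=[0]

Final answer: [0]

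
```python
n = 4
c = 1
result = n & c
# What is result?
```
Trace:
  n=4
  n=4, c=1
  n=4, c=1, result=0

Final answer: 0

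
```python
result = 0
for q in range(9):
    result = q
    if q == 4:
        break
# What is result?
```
Trace:
  result=0
  result=0, q=0
  result=1, q=1
  result=2, q=2
  result=3, q=3
  result=4, q=4

Final answer: 4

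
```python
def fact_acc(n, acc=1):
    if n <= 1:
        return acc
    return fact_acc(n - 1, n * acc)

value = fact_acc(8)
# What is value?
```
Call trace:
fact_acc(n=8, acc=1)
  fact_acc(n=7, acc=8)
    fact_acc(n=6, acc=56)
      fact_acc(n=5, acc=336)
        fact_acc(n=4, acc=1680)
          fact_acc(n=3, acc=6720)
            fact_acc(n=2, acc=20160)
              fact_acc(n=1, acc=40320)
              -> return 40320
            -> return 40320
          -> return 40320
        -> return 40320
      -> return 40320
    -> return 40320
  -> return 40320
-> return 40320

Final answer: 40320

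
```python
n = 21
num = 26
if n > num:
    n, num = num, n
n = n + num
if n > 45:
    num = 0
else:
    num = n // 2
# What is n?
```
Trace:
  n=21
  n=21, num=26
  n=21, num=26
  n=47, num=26
  n=47, num=0

Final answer: 47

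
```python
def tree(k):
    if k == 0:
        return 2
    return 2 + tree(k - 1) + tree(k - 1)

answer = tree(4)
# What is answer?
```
Call trace (a repeated sub-call is expanded the first time; later identical calls just restate its return value):
tree(k=4)
  tree(k=3)
    tree(k=2)
      tree(k=1)
        tree(k=0)
        -> return 2
        tree(k=0)
        -> return 2
      -> return 6
      tree(k=1) -> return 6  (same call as traced above)
    -> return 14
    tree(k=2) -> return 14  (same call as traced above)
  -> return 30
  tree(k=3) -> return 30  (same call as traced above)
-> return 62

Final answer: 62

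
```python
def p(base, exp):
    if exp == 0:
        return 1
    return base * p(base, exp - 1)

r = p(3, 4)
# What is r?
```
Call trace:
p(base=3, exp=4)
  p(base=3, exp=3)
    p(base=3, exp=2)
      p(base=3, exp=1)
        p(base=3, exp=0)
        -> return 1
      -> return 3
    -> return 9
  -> return 27
-> return 81

Final answer: 81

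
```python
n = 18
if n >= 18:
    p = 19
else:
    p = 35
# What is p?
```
Trace:
  n=18
  n=18, p=19

Final answer: 19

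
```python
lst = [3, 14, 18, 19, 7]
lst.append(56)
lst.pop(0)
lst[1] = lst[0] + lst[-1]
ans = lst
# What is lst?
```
Trace:
  lst=[3, 14, 18, 19, 7]
  lst=[3, 14, 18, 19, 7, 56]
  lst=[14, 18, 19, 7, 56]
  lst=[14, 70, 19, 7, 56]
  lst=[14, 70, 19, 7, 56], ans=[14, 70, 19, 7, 56]

Final answer: [14, 70, 19, 7, 56]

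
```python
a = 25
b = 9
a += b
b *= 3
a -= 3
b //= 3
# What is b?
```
Trace:
  a=25
  a=25, b=9
  a=34, b=9
  a=34, b=27
  a=31, b=27
  a=31, b=9

Final answer: 9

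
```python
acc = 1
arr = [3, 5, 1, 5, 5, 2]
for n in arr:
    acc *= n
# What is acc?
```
Trace:
  acc=1
  acc=3, n=3
  acc=15, n=5
  acc=15, n=1
  acc=75, n=5
  acc=375, n=5
  acc=750, n=2

Final answer: 750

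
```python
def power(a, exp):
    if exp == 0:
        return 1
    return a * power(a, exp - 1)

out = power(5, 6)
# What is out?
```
Call trace:
power(a=5, exp=6)
  power(a=5, exp=5)
    power(a=5, exp=4)
      power(a=5, exp=3)
        power(a=5, exp=2)
          power(a=5, exp=1)
            power(a=5, exp=0)
            -> return 1
          -> return 5
        -> return 25
      -> return 125
    -> return 625
  -> return 3125
-> return 15625

Final answer: 15625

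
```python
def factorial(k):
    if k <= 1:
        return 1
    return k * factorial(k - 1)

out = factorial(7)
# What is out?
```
Call trace:
factorial(k=7)
  factorial(k=6)
    factorial(k=5)
      factorial(k=4)
        factorial(k=3)
          factorial(k=2)
            factorial(k=1)
            -> return 1
          -> return 2
        -> return 6
      -> return 24
    -> return 120
  -> return 720
-> return 5040

Final answer: 5040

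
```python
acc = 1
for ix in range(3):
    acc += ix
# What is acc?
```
Trace:
  acc=1
  acc=1, ix=0
  acc=2, ix=1
  acc=4, ix=2

Final answer: 4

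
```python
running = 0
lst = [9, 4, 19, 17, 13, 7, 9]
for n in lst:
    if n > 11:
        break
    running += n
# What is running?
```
Trace:
  running=0
  running=9, n=9
  running=13, n=4
  running=13, n=19

Final answer: 13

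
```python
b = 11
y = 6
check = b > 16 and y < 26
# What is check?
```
Trace:
  b=11
  b=11, y=6
  b=11, y=6, check=False

Final answer: False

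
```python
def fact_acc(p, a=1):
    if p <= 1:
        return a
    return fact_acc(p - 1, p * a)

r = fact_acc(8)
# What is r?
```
Call trace:
fact_acc(p=8, a=1)
  fact_acc(p=7, a=8)
    fact_acc(p=6, a=56)
      fact_acc(p=5, a=336)
        fact_acc(p=4, a=1680)
          fact_acc(p=3, a=6720)
            fact_acc(p=2, a=20160)
              fact_acc(p=1, a=40320)
              -> return 40320
            -> return 40320
          -> return 40320
        -> return 40320
      -> return 40320
    -> return 40320
  -> return 40320
-> return 40320

Final answer: 40320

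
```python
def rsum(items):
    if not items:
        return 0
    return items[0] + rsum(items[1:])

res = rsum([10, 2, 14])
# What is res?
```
Call trace:
rsum(items=[10, 2, 14])
  rsum(items=[2, 14])
    rsum(items=[14])
      rsum(items=[])
      -> return 0
    -> return 14
  -> return 16
-> return 26

Final answer: 26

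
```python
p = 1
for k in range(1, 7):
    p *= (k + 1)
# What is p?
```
Trace:
  p=1
  p=2, k=1
  p=6, k=2
  p=24, k=3
  p=120, k=4
  p=720, k=5
  p=5040, k=6

Final answer: 5040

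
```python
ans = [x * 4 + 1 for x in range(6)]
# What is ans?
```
Trace:
  x=0
  x=1
  x=2
  x=3
  x=4
  x=5
  ans=[1, 5, 9, 13, 17, 21]

Final answer: [1, 5, 9, 13, 17, 21]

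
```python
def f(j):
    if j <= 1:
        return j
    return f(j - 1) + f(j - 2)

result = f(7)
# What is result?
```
Call trace (a repeated sub-call is expanded the first time; later identical calls just restate its return value):
f(j=7)
  f(j=6)
    f(j=5)
      f(j=4)
        f(j=3)
          f(j=2)
            f(j=1)
            -> return 1
            f(j=0)
            -> return 0
          -> return 1
          f(j=1)
          -> return 1
        -> return 2
        f(j=2) -> return 1  (same call as traced above)
      -> return 3
      f(j=3) -> return 2  (same call as traced above)
    -> return 5
    f(j=4) -> return 3  (same call as traced above)
  -> return 8
  f(j=5) -> return 5  (same call as traced above)
-> return 13

Final answer: 13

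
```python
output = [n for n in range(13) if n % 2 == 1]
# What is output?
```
Trace:
  n=0
  n=1
  n=2
  n=3
  n=4
  n=5
  n=6
  n=7
  n=8
  n=9
  n=10
  n=11
  n=12
  output=[1, 3, 5, 7, 9, 11]

Final answer: [1, 3, 5, 7, 9, 11]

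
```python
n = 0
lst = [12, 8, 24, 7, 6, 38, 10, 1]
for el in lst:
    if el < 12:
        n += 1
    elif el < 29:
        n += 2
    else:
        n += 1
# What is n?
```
Trace:
  n=0
  n=2, el=12
  n=3, el=8
  n=5, el=24
  n=6, el=7
  n=7, el=6
  n=8, el=38
  n=9, el=10
  n=10, el=1

Final answer: 10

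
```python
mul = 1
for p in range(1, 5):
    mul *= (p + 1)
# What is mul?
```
Trace:
  mul=1
  mul=2, p=1
  mul=6, p=2
  mul=24, p=3
  mul=120, p=4

Final answer: 120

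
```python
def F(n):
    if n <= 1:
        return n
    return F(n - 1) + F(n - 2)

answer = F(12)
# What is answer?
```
Call trace (a repeated sub-call is expanded the first time; later identical calls just restate its return value):
F(n=12)
  F(n=11)
    F(n=10)
      F(n=9)
        F(n=8)
          F(n=7)
            F(n=6)
              F(n=5)
                F(n=4)
                  F(n=3)
                    F(n=2)
                      F(n=1)
                      -> return 1
                      F(n=0)
                      -> return 0
                    -> return 1
                    F(n=1)
                    -> return 1
                  -> return 2
                  F(n=2) -> return 1  (same call as traced above)
                -> return 3
                F(n=3) -> return 2  (same call as traced above)
              -> return 5
              F(n=4) -> return 3  (same call as traced above)
            -> return 8
            F(n=5) -> return 5  (same call as traced above)
          -> return 13
          F(n=6) -> return 8  (same call as traced above)
        -> return 21
        F(n=7) -> return 13  (same call as traced above)
      -> return 34
      F(n=8) -> return 21  (same call as traced above)
    -> return 55
    F(n=9) -> return 34  (same call as traced above)
  -> return 89
  F(n=10) -> return 55  (same call as traced above)
-> return 144

Final answer: 144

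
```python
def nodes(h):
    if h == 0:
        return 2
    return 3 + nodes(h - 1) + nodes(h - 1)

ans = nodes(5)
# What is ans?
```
Call trace (a repeated sub-call is expanded the first time; later identical calls just restate its return value):
nodes(h=5)
  nodes(h=4)
    nodes(h=3)
      nodes(h=2)
        nodes(h=1)
          nodes(h=0)
          -> return 2
          nodes(h=0)
          -> return 2
        -> return 7
        nodes(h=1) -> return 7  (same call as traced above)
      -> return 17
      nodes(h=2) -> return 17  (same call as traced above)
    -> return 37
    nodes(h=3) -> return 37  (same call as traced above)
  -> return 77
  nodes(h=4) -> return 77  (same call as traced above)
-> return 157

Final answer: 157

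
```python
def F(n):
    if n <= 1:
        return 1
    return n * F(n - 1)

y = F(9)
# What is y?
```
Call trace:
F(n=9)
  F(n=8)
    F(n=7)
      F(n=6)
        F(n=5)
          F(n=4)
            F(n=3)
              F(n=2)
                F(n=1)
                -> return 1
              -> return 2
            -> return 6
          -> return 24
        -> return 120
      -> return 720
    -> return 5040
  -> return 40320
-> return 362880

Final answer: 362880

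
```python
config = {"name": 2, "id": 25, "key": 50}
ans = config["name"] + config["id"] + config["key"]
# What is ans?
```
Trace:
  config={'name': 2, 'id': 25, 'key': 50}
  config={'name': 2, 'id': 25, 'key': 50}, ans=77

Final answer: 77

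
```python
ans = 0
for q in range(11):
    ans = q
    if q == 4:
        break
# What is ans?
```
Trace:
  ans=0
  ans=0, q=0
  ans=1, q=1
  ans=2, q=2
  ans=3, q=3
  ans=4, q=4

Final answer: 4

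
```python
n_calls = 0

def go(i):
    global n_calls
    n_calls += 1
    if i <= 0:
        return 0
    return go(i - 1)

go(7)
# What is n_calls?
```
Call trace:
go(i=7)
  go(i=6)
    go(i=5)
      go(i=4)
        go(i=3)
          go(i=2)
            go(i=1)
              go(i=0)
              -> return 0
            -> return 0
          -> return 0
        -> return 0
      -> return 0
    -> return 0
  -> return 0
-> return 0

n_calls is incremented once per call. go is entered once for each i = 7, 6, 5, 4, 3, 2, 1, 0 (the i <= 0 call returns without recursing), i.e. 7 + 1 calls.
n_calls = 8

Final answer: 8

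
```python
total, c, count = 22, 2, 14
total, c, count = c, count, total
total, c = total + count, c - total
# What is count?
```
Trace:
  total=22, c=2, count=14
  total=2, c=14, count=22
  total=24, c=12, count=22

Final answer: 22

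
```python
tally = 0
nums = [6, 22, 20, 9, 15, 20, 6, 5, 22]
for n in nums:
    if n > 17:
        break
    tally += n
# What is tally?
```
Trace:
  tally=0
  tally=6, n=6
  tally=6, n=22

Final answer: 6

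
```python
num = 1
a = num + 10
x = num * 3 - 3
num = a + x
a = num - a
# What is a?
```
Trace:
  num=1
  num=1, a=11
  num=1, a=11, x=0
  num=11, a=11, x=0
  num=11, a=0, x=0

Final answer: 0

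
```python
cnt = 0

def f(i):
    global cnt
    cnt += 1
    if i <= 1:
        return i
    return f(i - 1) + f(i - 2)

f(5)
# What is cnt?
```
Call trace (a repeated sub-call is expanded the first time; later identical calls just restate its return value):
f(i=5)
  f(i=4)
    f(i=3)
      f(i=2)
        f(i=1)
        -> return 1
        f(i=0)
        -> return 0
      -> return 1
      f(i=1)
      -> return 1
    -> return 2
    f(i=2) -> return 1  (same call as traced above)
  -> return 3
  f(i=3) -> return 2  (same call as traced above)
-> return 5

cnt is incremented once per call, so count the calls in each subtree. Let C(i) = number of calls made by f(i).
C(0) = C(1) = 1 (base case, no recursion); C(i) = 1 + C(i - 1) + C(i - 2) otherwise.
C(2) = 1 + C(1) + C(0) = 1 + 1 + 1 = 3
C(3) = 1 + C(2) + C(1) = 1 + 3 + 1 = 5
C(4) = 1 + C(3) + C(2) = 1 + 5 + 3 = 9
C(5) = 1 + C(4) + C(3) = 1 + 9 + 5 = 15
cnt = C(5) = 15

Final answer: 15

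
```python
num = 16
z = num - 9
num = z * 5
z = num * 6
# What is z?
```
Trace:
  num=16
  num=16, z=7
  num=35, z=7
  num=35, z=210

Final answer: 210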